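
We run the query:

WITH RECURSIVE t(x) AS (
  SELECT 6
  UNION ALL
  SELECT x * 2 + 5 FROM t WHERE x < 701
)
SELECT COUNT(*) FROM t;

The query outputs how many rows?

Base: x=6.
Iteration 1: 6 < 701 holds -> x = 6 * 2 + 5 = 17.
Iteration 2: 17 < 701 holds -> x = 17 * 2 + 5 = 39.
Iteration 3: 39 < 701 holds -> x = 39 * 2 + 5 = 83.
Iteration 4: 83 < 701 holds -> x = 83 * 2 + 5 = 171.
Iteration 5: 171 < 701 holds -> x = 171 * 2 + 5 = 347.
Iteration 6: 347 < 701 holds -> x = 347 * 2 + 5 = 699.
Iteration 7: 699 < 701 holds -> x = 699 * 2 + 5 = 1403.
Iteration 8: 1403 < 701 fails; recursion stops.
Total rows emitted: 8.

8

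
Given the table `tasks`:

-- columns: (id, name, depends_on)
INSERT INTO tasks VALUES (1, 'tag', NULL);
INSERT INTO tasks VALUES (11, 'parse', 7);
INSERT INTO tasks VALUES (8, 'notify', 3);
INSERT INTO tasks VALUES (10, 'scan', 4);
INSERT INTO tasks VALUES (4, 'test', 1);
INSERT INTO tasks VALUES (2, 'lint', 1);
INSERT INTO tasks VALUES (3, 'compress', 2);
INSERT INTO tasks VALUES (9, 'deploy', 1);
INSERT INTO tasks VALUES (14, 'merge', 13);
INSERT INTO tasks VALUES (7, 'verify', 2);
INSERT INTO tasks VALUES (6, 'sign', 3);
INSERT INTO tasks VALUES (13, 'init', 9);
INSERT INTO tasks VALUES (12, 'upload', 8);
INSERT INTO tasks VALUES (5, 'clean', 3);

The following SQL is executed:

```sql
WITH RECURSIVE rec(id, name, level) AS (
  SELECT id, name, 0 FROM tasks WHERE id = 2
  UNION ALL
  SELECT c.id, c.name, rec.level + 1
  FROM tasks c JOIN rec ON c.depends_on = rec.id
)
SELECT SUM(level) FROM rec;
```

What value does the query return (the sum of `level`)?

13

Base: id=2 (lint) at level 0.
Iteration 1: rows with depends_on in {2} -> compress (id 3, level 1), verify (id 7, level 1).
Iteration 2: rows with depends_on in {3,7} -> clean (id 5, level 2), sign (id 6, level 2), notify (id 8, level 2), parse (id 11, level 2).
Iteration 3: rows with depends_on in {5,6,8,11} -> upload (id 12, level 3).
Iteration 4: no rows with depends_on in {12}; recursion stops.
SUM(level) = 0 + 1 + 1 + 2 + 2 + 2 + 2 + 3 = 13.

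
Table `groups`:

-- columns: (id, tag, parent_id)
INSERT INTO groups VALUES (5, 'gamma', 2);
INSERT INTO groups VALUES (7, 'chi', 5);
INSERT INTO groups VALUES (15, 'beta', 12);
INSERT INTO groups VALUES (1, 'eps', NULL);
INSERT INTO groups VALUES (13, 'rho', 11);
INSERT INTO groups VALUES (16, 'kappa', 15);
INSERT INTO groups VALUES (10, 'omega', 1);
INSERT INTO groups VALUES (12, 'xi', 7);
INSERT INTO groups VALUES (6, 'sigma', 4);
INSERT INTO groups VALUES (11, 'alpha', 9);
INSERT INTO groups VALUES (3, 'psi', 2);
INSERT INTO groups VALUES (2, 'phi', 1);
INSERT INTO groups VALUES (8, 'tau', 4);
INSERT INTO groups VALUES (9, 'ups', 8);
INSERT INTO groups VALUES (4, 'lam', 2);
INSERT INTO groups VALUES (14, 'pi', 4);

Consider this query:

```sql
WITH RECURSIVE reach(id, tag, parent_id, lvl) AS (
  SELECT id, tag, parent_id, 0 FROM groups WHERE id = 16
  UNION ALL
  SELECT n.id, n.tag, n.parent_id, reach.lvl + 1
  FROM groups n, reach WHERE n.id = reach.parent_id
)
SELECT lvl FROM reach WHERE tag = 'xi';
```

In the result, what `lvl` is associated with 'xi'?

Base: id=16 (kappa), parent_id=15, lvl 0.
Iteration 1: join on id=15 -> beta (id 15, parent_id=12, lvl 1).
Iteration 2: join on id=12 -> xi (id 12, parent_id=7, lvl 2).
Iteration 3: join on id=7 -> chi (id 7, parent_id=5, lvl 3).
Iteration 4: join on id=5 -> gamma (id 5, parent_id=2, lvl 4).
Iteration 5: join on id=2 -> phi (id 2, parent_id=1, lvl 5).
Iteration 6: join on id=1 -> eps (id 1, parent_id=NULL, lvl 6).
Iteration 7: parent_id is NULL; no match; recursion stops.

2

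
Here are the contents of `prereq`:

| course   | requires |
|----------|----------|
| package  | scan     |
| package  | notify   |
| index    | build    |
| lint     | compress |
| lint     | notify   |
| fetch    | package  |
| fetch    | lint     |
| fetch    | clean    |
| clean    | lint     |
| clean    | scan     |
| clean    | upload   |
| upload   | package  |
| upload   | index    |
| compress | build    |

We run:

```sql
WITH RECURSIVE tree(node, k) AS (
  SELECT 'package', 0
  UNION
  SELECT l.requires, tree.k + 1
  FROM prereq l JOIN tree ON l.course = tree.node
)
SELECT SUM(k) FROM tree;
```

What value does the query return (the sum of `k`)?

Base: (package, k=0).
Iteration 1: edges from {package} -> (notify, k=1), (scan, k=1).
Iteration 2: no outgoing edges from {notify,scan}; recursion stops.
SUM(k) = 0 + 1 + 1 = 2.

2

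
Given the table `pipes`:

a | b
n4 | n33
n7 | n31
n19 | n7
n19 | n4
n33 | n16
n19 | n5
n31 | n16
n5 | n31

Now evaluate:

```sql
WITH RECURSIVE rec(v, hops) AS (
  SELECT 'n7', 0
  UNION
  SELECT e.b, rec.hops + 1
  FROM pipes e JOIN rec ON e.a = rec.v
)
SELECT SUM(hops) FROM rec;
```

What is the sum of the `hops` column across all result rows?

3

Base: (n7, hops=0).
Iteration 1: edges from {n7} -> (n31, hops=1).
Iteration 2: edges from {n31} -> (n16, hops=2).
Iteration 3: no outgoing edges from {n16}; recursion stops.
SUM(hops) = 0 + 1 + 2 = 3.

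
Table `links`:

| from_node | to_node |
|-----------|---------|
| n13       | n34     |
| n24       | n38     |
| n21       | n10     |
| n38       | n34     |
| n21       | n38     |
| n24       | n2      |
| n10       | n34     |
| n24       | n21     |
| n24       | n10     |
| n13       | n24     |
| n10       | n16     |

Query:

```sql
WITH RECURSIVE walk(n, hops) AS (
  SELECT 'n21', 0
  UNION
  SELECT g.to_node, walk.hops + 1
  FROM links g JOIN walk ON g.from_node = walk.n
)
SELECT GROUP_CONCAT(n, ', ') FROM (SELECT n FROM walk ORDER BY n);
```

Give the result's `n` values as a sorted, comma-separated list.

Base: (n21, hops=0).
Iteration 1: edges from {n21} -> (n10, hops=1), (n38, hops=1).
Iteration 2: edges from {n10,n38} -> (n16, hops=2), (n34, hops=2). [UNION drops 1 duplicate row(s)]
Iteration 3: no outgoing edges from {n16,n34}; recursion stops.

n10, n16, n21, n34, n38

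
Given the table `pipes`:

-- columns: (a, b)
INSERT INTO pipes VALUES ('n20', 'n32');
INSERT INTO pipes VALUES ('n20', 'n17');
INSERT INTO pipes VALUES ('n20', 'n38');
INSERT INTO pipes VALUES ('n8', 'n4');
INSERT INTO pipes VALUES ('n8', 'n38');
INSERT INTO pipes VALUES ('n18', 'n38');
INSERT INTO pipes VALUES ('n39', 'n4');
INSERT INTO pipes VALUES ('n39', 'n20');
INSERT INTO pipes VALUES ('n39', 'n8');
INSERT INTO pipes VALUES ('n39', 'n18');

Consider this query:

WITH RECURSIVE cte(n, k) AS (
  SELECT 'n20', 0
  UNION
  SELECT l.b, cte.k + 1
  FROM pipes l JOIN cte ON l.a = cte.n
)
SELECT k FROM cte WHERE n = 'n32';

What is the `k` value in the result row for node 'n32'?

1

Base: (n20, k=0).
Iteration 1: edges from {n20} -> (n17, k=1), (n32, k=1), (n38, k=1).
Iteration 2: no outgoing edges from {n17,n32,n38}; recursion stops.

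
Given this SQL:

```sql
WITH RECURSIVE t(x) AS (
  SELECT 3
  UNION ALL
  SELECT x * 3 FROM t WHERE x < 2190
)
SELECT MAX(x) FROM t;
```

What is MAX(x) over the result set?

Base: x=3.
Iteration 1: 3 < 2190 holds -> x = 3 * 3 = 9.
Iteration 2: 9 < 2190 holds -> x = 9 * 3 = 27.
Iteration 3: 27 < 2190 holds -> x = 27 * 3 = 81.
Iteration 4: 81 < 2190 holds -> x = 81 * 3 = 243.
Iteration 5: 243 < 2190 holds -> x = 243 * 3 = 729.
Iteration 6: 729 < 2190 holds -> x = 729 * 3 = 2187.
Iteration 7: 2187 < 2190 holds -> x = 2187 * 3 = 6561.
Iteration 8: 6561 < 2190 fails; recursion stops.
x values: 3, 9, 27, 81, 243, 729, 2187, 6561; the maximum is 6561.

6561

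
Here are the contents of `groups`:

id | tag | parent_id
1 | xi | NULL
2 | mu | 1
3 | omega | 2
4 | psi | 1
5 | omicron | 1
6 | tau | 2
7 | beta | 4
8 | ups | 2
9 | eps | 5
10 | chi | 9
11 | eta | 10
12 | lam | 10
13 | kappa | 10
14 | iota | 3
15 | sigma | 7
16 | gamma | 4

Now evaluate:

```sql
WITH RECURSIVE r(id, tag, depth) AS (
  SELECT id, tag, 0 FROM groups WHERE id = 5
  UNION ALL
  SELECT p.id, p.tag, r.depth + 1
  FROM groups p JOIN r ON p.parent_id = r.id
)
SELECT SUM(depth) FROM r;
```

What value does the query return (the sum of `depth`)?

Base: id=5 (omicron) at depth 0.
Iteration 1: rows with parent_id in {5} -> eps (id 9, depth 1).
Iteration 2: rows with parent_id in {9} -> chi (id 10, depth 2).
Iteration 3: rows with parent_id in {10} -> eta (id 11, depth 3), lam (id 12, depth 3), kappa (id 13, depth 3).
Iteration 4: no rows with parent_id in {11,12,13}; recursion stops.
SUM(depth) = 0 + 1 + 2 + 3 + 3 + 3 = 12.

12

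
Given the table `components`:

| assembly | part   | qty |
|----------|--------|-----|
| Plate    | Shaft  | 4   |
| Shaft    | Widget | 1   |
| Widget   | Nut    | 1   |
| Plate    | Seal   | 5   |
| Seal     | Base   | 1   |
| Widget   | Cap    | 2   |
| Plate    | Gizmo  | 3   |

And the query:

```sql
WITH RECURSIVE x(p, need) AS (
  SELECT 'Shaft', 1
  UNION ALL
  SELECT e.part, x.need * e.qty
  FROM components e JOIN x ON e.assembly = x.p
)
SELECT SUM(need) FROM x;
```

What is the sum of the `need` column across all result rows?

Base: (Shaft, need=1).
Iteration 1: components of {Shaft} -> Widget = 1*1 = 1.
Iteration 2: components of {Widget} -> Cap = 1*2 = 2, Nut = 1*1 = 1.
Iteration 3: no further components; recursion stops.
SUM(need) = 1 + 1 + 1 + 2 = 5.

5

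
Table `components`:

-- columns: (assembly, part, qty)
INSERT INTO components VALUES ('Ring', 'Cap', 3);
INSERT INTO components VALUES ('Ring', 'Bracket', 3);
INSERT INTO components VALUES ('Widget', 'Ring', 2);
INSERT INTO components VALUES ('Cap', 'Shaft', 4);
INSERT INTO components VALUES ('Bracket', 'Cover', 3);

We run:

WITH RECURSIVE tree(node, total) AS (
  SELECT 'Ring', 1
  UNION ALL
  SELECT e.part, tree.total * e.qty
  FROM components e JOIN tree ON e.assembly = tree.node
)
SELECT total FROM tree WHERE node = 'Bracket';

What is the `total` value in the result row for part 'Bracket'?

Base: (Ring, total=1).
Iteration 1: components of {Ring} -> Bracket = 1*3 = 3, Cap = 1*3 = 3.
Iteration 2: components of {Bracket,Cap} -> Cover = 3*3 = 9, Shaft = 3*4 = 12.
Iteration 3: no further components; recursion stops.

3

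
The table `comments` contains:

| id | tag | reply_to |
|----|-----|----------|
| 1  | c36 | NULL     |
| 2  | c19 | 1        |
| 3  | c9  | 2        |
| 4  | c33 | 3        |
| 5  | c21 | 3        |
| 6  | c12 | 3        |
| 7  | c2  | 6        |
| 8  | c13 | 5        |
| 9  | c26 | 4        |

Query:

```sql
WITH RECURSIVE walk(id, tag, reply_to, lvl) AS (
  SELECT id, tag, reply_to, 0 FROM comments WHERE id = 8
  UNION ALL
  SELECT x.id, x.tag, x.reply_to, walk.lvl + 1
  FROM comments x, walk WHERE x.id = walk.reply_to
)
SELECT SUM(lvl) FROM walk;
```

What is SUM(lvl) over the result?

Base: id=8 (c13), reply_to=5, lvl 0.
Iteration 1: join on id=5 -> c21 (id 5, reply_to=3, lvl 1).
Iteration 2: join on id=3 -> c9 (id 3, reply_to=2, lvl 2).
Iteration 3: join on id=2 -> c19 (id 2, reply_to=1, lvl 3).
Iteration 4: join on id=1 -> c36 (id 1, reply_to=NULL, lvl 4).
Iteration 5: reply_to is NULL; no match; recursion stops.
SUM(lvl) = 0 + 1 + 2 + 3 + 4 = 10.

10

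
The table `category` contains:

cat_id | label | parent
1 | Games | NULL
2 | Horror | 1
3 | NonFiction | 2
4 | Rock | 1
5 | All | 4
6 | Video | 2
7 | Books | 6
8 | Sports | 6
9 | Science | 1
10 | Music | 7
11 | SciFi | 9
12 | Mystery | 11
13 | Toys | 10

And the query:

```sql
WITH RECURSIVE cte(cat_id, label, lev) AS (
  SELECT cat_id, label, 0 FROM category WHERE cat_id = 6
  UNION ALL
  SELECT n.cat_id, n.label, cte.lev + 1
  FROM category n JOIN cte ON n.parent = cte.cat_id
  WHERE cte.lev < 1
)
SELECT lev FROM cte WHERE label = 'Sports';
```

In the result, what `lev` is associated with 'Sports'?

1

Base: cat_id=6 (Video) at lev 0.
Iteration 1: rows with parent in {6} -> Books (id 7, lev 1), Sports (id 8, lev 1).
Iteration 2: lev < 1 fails for all current rows; recursion stops.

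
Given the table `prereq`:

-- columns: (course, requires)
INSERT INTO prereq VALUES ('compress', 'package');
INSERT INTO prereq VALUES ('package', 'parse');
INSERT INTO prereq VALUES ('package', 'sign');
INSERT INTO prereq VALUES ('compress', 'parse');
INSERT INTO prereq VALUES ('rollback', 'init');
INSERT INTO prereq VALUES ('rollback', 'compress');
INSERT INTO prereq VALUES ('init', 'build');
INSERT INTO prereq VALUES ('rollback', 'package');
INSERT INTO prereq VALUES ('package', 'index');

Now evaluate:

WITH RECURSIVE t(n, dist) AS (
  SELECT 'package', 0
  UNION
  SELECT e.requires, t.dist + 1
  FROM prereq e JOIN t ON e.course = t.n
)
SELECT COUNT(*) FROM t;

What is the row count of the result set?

Base: (package, dist=0).
Iteration 1: edges from {package} -> (index, dist=1), (parse, dist=1), (sign, dist=1).
Iteration 2: no outgoing edges from {index,parse,sign}; recursion stops.
Total rows emitted: 4.

4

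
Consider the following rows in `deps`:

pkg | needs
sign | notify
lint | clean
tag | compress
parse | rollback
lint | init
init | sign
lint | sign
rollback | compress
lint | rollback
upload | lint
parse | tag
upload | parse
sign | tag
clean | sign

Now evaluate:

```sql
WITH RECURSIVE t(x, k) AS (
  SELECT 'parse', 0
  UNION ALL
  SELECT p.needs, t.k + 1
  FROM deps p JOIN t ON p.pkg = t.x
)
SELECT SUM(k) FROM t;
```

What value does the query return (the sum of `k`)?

Base: (parse, k=0).
Iteration 1: edges from {parse} -> (rollback, k=1), (tag, k=1).
Iteration 2: edges from {rollback,tag} -> (compress, k=2) x2. [UNION ALL keeps all 2 new rows, including repeats]
Iteration 3: no outgoing edges from {compress}; recursion stops.
SUM(k) = 0 + 1 + 1 + 2 + 2 = 6.

6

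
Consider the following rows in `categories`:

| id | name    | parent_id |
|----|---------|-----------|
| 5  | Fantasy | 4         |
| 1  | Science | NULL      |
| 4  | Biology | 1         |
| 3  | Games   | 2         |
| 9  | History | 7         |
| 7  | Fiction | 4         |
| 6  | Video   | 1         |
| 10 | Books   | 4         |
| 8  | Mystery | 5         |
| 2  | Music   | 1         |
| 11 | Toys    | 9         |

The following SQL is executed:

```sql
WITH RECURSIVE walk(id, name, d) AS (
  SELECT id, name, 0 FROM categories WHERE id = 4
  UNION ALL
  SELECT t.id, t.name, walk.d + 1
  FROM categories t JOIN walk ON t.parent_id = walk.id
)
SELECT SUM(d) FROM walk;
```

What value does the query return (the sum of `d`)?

10

Base: id=4 (Biology) at d 0.
Iteration 1: rows with parent_id in {4} -> Fantasy (id 5, d 1), Fiction (id 7, d 1), Books (id 10, d 1).
Iteration 2: rows with parent_id in {5,7,10} -> Mystery (id 8, d 2), History (id 9, d 2).
Iteration 3: rows with parent_id in {8,9} -> Toys (id 11, d 3).
Iteration 4: no rows with parent_id in {11}; recursion stops.
SUM(d) = 0 + 1 + 1 + 1 + 2 + 2 + 3 = 10.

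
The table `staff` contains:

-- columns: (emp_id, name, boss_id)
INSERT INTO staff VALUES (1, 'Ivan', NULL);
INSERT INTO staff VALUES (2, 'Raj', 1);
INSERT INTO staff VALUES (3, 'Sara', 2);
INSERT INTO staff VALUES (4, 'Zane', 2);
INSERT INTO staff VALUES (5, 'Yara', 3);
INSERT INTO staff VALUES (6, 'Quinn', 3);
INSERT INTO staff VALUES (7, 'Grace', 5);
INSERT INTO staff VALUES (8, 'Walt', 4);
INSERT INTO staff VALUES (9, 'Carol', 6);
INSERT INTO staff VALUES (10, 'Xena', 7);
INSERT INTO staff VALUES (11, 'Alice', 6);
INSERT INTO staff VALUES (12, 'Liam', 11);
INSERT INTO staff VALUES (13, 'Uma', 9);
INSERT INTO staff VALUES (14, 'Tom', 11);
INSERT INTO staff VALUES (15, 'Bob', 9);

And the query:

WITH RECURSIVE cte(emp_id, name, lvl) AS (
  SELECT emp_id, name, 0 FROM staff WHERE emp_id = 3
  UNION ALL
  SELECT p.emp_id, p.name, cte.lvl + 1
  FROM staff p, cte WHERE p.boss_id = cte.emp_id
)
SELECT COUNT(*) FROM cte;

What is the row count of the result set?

11

Base: emp_id=3 (Sara) at lvl 0.
Iteration 1: rows with boss_id in {3} -> Yara (id 5, lvl 1), Quinn (id 6, lvl 1).
Iteration 2: rows with boss_id in {5,6} -> Grace (id 7, lvl 2), Carol (id 9, lvl 2), Alice (id 11, lvl 2).
Iteration 3: rows with boss_id in {7,9,11} -> Xena (id 10, lvl 3), Liam (id 12, lvl 3), Uma (id 13, lvl 3), Tom (id 14, lvl 3), Bob (id 15, lvl 3).
Iteration 4: no rows with boss_id in {10,12,13,14,15}; recursion stops.
Total rows emitted: 11.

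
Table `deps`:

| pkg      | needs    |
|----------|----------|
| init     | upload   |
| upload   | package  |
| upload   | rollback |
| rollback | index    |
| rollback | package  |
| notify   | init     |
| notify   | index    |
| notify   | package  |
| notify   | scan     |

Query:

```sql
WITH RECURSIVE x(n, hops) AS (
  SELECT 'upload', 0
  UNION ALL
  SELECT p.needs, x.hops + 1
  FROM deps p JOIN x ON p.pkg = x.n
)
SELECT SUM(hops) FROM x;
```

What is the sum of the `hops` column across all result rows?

6

Base: (upload, hops=0).
Iteration 1: edges from {upload} -> (package, hops=1), (rollback, hops=1).
Iteration 2: edges from {package,rollback} -> (index, hops=2), (package, hops=2).
Iteration 3: no outgoing edges from {index,package}; recursion stops.
SUM(hops) = 0 + 1 + 1 + 2 + 2 = 6.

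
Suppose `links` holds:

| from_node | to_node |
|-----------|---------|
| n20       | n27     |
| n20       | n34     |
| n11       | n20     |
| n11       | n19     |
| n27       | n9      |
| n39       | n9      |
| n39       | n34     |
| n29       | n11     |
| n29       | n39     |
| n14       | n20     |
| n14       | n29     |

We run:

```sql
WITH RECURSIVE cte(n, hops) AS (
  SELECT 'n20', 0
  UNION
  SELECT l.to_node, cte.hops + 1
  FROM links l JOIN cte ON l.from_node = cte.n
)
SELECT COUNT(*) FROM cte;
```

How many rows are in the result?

4

Base: (n20, hops=0).
Iteration 1: edges from {n20} -> (n27, hops=1), (n34, hops=1).
Iteration 2: edges from {n27,n34} -> (n9, hops=2).
Iteration 3: no outgoing edges from {n9}; recursion stops.
Total rows emitted: 4.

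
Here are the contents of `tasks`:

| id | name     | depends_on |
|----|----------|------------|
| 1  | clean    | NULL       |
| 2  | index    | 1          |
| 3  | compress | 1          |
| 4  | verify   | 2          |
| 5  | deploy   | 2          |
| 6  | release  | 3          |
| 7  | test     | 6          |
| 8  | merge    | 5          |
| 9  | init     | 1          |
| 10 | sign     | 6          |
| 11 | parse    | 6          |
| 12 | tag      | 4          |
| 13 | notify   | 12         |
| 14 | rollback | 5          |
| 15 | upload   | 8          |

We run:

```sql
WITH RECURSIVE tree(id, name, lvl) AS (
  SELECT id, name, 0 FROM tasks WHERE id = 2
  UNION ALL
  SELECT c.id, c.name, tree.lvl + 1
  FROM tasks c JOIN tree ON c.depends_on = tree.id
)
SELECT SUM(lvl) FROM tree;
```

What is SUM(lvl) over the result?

14

Base: id=2 (index) at lvl 0.
Iteration 1: rows with depends_on in {2} -> verify (id 4, lvl 1), deploy (id 5, lvl 1).
Iteration 2: rows with depends_on in {4,5} -> merge (id 8, lvl 2), tag (id 12, lvl 2), rollback (id 14, lvl 2).
Iteration 3: rows with depends_on in {8,12,14} -> notify (id 13, lvl 3), upload (id 15, lvl 3).
Iteration 4: no rows with depends_on in {13,15}; recursion stops.
SUM(lvl) = 0 + 1 + 1 + 2 + 2 + 2 + 3 + 3 = 14.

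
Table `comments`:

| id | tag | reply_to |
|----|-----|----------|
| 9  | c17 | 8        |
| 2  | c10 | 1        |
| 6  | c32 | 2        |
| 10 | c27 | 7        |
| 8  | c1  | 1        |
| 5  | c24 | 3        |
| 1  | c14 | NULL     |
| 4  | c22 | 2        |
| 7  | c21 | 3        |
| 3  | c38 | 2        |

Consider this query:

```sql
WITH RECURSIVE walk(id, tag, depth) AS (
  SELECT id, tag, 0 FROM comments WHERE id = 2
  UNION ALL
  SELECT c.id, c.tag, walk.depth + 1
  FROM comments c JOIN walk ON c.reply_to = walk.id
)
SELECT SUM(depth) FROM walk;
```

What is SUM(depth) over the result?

Base: id=2 (c10) at depth 0.
Iteration 1: rows with reply_to in {2} -> c38 (id 3, depth 1), c22 (id 4, depth 1), c32 (id 6, depth 1).
Iteration 2: rows with reply_to in {3,4,6} -> c24 (id 5, depth 2), c21 (id 7, depth 2).
Iteration 3: rows with reply_to in {5,7} -> c27 (id 10, depth 3).
Iteration 4: no rows with reply_to in {10}; recursion stops.
SUM(depth) = 0 + 1 + 1 + 1 + 2 + 2 + 3 = 10.

10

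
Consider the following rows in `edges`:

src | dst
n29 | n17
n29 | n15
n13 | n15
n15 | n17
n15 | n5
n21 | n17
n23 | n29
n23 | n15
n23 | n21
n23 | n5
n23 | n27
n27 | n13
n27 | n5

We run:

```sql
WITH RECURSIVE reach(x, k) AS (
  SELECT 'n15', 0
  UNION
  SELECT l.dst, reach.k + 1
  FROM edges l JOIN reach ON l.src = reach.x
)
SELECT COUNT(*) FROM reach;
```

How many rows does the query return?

Base: (n15, k=0).
Iteration 1: edges from {n15} -> (n17, k=1), (n5, k=1).
Iteration 2: no outgoing edges from {n17,n5}; recursion stops.
Total rows emitted: 3.

3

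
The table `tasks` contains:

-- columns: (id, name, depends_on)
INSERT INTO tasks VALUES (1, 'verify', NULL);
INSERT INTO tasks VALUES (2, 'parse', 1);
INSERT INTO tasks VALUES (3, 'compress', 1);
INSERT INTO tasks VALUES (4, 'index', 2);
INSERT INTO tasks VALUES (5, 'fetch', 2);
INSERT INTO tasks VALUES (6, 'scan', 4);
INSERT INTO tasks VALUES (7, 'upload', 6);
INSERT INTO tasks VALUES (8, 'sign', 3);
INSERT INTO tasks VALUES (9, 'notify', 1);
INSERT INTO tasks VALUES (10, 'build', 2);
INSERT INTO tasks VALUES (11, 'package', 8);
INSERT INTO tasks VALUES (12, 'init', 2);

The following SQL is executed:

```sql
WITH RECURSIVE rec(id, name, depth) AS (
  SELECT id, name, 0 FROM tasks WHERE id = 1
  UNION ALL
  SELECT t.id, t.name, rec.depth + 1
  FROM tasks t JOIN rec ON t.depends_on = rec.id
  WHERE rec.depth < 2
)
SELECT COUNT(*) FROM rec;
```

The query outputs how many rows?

Base: id=1 (verify) at depth 0.
Iteration 1: rows with depends_on in {1} -> parse (id 2, depth 1), compress (id 3, depth 1), notify (id 9, depth 1).
Iteration 2: rows with depends_on in {2,3,9} -> index (id 4, depth 2), fetch (id 5, depth 2), sign (id 8, depth 2), build (id 10, depth 2), init (id 12, depth 2).
Iteration 3: depth < 2 fails for all current rows; recursion stops.
Total rows emitted: 9.

9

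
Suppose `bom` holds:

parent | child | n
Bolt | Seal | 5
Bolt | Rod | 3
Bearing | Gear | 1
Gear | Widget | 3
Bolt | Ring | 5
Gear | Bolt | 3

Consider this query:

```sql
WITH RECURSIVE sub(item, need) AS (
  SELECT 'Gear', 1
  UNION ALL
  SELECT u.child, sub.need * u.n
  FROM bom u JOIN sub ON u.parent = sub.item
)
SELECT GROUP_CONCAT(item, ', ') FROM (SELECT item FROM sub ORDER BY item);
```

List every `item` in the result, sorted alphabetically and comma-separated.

Base: (Gear, need=1).
Iteration 1: components of {Gear} -> Bolt = 1*3 = 3, Widget = 1*3 = 3.
Iteration 2: components of {Bolt,Widget} -> Ring = 3*5 = 15, Rod = 3*3 = 9, Seal = 3*5 = 15.
Iteration 3: no further components; recursion stops.

Bolt, Gear, Ring, Rod, Seal, Widget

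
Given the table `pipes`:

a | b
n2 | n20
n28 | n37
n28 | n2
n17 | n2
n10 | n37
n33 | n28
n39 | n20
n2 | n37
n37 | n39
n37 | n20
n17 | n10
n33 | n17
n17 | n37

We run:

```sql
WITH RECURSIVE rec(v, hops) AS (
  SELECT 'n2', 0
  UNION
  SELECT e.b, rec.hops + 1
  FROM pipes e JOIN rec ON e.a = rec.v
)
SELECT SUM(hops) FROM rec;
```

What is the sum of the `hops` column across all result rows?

Base: (n2, hops=0).
Iteration 1: edges from {n2} -> (n20, hops=1), (n37, hops=1).
Iteration 2: edges from {n20,n37} -> (n20, hops=2), (n39, hops=2).
Iteration 3: edges from {n20,n39} -> (n20, hops=3).
Iteration 4: no outgoing edges from {n20}; recursion stops.
SUM(hops) = 0 + 1 + 1 + 2 + 2 + 3 = 9.

9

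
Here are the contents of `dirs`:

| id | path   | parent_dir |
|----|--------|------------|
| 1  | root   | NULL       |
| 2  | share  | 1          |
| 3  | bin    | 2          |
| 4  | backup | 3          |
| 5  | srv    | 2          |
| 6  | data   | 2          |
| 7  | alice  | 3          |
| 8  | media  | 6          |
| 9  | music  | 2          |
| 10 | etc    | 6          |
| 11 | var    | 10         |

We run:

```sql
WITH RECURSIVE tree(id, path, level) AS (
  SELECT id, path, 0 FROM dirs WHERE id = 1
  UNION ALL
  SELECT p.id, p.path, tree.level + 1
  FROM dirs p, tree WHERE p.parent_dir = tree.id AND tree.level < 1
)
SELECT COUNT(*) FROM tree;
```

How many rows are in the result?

Base: id=1 (root) at level 0.
Iteration 1: rows with parent_dir in {1} -> share (id 2, level 1).
Iteration 2: level < 1 fails for all current rows; recursion stops.
Total rows emitted: 2.

2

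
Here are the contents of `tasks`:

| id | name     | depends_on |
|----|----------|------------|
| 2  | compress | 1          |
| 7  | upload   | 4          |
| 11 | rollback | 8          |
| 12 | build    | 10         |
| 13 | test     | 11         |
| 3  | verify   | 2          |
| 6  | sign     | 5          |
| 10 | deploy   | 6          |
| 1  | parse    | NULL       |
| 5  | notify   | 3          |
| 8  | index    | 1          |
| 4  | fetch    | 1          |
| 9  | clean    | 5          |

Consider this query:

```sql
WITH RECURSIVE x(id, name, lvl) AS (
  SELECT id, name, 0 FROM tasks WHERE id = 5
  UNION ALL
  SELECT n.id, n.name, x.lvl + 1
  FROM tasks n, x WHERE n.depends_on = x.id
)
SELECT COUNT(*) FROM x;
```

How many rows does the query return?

Base: id=5 (notify) at lvl 0.
Iteration 1: rows with depends_on in {5} -> sign (id 6, lvl 1), clean (id 9, lvl 1).
Iteration 2: rows with depends_on in {6,9} -> deploy (id 10, lvl 2).
Iteration 3: rows with depends_on in {10} -> build (id 12, lvl 3).
Iteration 4: no rows with depends_on in {12}; recursion stops.
Total rows emitted: 5.

5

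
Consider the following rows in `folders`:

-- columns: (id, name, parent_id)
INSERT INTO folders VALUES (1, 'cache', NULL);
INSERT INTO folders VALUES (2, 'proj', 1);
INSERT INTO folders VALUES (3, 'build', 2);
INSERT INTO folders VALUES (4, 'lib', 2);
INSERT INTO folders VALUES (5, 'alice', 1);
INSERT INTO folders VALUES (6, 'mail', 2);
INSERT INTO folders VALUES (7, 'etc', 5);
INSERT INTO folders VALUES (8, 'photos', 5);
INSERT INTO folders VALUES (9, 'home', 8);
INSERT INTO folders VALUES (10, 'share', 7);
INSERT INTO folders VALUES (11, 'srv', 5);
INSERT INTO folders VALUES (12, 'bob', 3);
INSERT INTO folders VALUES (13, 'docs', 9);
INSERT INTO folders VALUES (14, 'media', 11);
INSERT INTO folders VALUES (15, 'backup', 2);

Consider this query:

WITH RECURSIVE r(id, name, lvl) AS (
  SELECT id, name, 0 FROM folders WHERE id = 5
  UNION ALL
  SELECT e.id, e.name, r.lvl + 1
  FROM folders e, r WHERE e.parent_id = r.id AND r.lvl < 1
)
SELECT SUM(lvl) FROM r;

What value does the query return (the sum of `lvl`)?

Base: id=5 (alice) at lvl 0.
Iteration 1: rows with parent_id in {5} -> etc (id 7, lvl 1), photos (id 8, lvl 1), srv (id 11, lvl 1).
Iteration 2: lvl < 1 fails for all current rows; recursion stops.
SUM(lvl) = 0 + 1 + 1 + 1 = 3.

3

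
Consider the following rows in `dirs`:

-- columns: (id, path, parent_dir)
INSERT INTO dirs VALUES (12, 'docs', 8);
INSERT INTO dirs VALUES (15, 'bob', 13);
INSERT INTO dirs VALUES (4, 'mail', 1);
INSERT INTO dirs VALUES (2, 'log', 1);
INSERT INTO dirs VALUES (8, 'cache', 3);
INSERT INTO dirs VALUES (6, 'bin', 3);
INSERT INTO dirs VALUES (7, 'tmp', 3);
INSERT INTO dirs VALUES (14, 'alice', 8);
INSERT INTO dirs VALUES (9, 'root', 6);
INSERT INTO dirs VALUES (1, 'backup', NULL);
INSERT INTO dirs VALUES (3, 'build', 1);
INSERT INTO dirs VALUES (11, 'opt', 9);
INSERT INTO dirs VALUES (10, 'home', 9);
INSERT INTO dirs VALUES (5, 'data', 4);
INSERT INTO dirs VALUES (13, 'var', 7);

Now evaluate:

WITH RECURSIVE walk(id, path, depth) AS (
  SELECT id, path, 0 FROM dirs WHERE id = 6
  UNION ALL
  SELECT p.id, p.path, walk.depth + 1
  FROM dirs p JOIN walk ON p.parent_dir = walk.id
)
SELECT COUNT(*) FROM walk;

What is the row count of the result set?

Base: id=6 (bin) at depth 0.
Iteration 1: rows with parent_dir in {6} -> root (id 9, depth 1).
Iteration 2: rows with parent_dir in {9} -> home (id 10, depth 2), opt (id 11, depth 2).
Iteration 3: no rows with parent_dir in {10,11}; recursion stops.
Total rows emitted: 4.

4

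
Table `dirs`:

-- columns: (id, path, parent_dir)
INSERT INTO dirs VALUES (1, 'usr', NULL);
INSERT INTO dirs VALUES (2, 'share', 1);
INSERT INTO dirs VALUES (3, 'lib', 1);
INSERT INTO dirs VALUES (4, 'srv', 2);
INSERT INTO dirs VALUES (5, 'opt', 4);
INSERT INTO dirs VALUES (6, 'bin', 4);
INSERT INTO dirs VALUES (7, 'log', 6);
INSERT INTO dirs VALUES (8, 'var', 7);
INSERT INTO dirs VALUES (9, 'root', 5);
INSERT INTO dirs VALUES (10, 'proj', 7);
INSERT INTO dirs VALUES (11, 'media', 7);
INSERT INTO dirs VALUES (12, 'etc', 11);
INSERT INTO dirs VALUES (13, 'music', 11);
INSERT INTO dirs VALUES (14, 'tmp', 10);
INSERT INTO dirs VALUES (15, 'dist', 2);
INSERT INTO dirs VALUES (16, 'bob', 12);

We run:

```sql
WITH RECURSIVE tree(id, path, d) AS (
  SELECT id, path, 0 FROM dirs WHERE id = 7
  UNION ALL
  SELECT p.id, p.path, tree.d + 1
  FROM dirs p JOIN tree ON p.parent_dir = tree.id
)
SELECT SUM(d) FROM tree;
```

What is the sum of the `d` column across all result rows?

12

Base: id=7 (log) at d 0.
Iteration 1: rows with parent_dir in {7} -> var (id 8, d 1), proj (id 10, d 1), media (id 11, d 1).
Iteration 2: rows with parent_dir in {8,10,11} -> etc (id 12, d 2), music (id 13, d 2), tmp (id 14, d 2).
Iteration 3: rows with parent_dir in {12,13,14} -> bob (id 16, d 3).
Iteration 4: no rows with parent_dir in {16}; recursion stops.
SUM(d) = 0 + 1 + 1 + 1 + 2 + 2 + 2 + 3 = 12.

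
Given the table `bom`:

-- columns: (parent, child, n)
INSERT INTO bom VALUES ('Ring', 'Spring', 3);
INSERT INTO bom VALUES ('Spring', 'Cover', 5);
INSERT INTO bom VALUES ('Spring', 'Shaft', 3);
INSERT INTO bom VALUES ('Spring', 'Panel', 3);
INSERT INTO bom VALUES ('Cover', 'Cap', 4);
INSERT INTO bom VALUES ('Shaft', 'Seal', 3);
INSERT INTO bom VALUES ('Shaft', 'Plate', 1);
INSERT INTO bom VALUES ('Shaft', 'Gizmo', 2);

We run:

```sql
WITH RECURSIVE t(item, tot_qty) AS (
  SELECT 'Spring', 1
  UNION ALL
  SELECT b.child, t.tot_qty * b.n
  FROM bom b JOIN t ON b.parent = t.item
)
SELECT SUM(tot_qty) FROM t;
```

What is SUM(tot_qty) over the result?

Base: (Spring, tot_qty=1).
Iteration 1: components of {Spring} -> Cover = 1*5 = 5, Panel = 1*3 = 3, Shaft = 1*3 = 3.
Iteration 2: components of {Cover,Panel,Shaft} -> Cap = 5*4 = 20, Gizmo = 3*2 = 6, Plate = 3*1 = 3, Seal = 3*3 = 9.
Iteration 3: no further components; recursion stops.
SUM(tot_qty) = 1 + 5 + 3 + 3 + 20 + 9 + 3 + 6 = 50.

50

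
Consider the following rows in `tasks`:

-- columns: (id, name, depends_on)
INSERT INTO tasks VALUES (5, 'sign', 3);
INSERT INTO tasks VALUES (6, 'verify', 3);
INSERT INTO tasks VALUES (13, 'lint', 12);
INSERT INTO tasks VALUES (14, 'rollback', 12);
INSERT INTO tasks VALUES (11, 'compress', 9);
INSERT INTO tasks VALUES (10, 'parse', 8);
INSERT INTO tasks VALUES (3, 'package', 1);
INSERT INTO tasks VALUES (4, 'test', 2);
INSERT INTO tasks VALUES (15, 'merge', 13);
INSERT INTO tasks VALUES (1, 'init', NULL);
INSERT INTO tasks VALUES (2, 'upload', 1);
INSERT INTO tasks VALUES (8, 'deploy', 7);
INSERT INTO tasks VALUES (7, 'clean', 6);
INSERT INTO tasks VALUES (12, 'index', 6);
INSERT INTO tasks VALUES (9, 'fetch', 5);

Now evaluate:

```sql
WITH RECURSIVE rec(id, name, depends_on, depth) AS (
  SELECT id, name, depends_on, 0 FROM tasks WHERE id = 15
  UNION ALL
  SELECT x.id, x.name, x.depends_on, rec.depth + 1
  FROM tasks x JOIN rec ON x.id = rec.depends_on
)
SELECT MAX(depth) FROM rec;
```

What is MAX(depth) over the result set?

Base: id=15 (merge), depends_on=13, depth 0.
Iteration 1: join on id=13 -> lint (id 13, depends_on=12, depth 1).
Iteration 2: join on id=12 -> index (id 12, depends_on=6, depth 2).
Iteration 3: join on id=6 -> verify (id 6, depends_on=3, depth 3).
Iteration 4: join on id=3 -> package (id 3, depends_on=1, depth 4).
Iteration 5: join on id=1 -> init (id 1, depends_on=NULL, depth 5).
Iteration 6: depends_on is NULL; no match; recursion stops.
depth values: 0, 1, 2, 3, 4, 5; the maximum is 5.

5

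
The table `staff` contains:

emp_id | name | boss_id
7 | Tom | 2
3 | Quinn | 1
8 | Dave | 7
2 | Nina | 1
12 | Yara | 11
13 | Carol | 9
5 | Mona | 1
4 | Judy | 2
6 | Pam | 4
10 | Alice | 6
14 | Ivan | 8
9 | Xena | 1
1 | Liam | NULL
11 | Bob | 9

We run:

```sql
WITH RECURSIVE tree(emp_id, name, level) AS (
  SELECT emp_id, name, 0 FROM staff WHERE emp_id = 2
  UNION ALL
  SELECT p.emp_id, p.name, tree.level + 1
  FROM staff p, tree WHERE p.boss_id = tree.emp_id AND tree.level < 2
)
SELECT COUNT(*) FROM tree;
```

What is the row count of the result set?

Base: emp_id=2 (Nina) at level 0.
Iteration 1: rows with boss_id in {2} -> Judy (id 4, level 1), Tom (id 7, level 1).
Iteration 2: rows with boss_id in {4,7} -> Pam (id 6, level 2), Dave (id 8, level 2).
Iteration 3: level < 2 fails for all current rows; recursion stops.
Total rows emitted: 5.

5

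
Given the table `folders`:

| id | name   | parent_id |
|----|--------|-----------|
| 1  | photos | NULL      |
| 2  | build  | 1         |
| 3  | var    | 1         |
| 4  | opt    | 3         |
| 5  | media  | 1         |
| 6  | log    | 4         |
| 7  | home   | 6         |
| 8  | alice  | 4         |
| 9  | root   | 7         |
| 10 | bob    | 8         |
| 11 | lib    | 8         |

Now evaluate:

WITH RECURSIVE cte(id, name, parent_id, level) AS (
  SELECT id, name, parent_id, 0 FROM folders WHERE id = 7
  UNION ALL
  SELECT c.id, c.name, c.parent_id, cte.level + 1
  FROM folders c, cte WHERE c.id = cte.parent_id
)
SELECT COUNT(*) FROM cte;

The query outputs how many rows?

Base: id=7 (home), parent_id=6, level 0.
Iteration 1: join on id=6 -> log (id 6, parent_id=4, level 1).
Iteration 2: join on id=4 -> opt (id 4, parent_id=3, level 2).
Iteration 3: join on id=3 -> var (id 3, parent_id=1, level 3).
Iteration 4: join on id=1 -> photos (id 1, parent_id=NULL, level 4).
Iteration 5: parent_id is NULL; no match; recursion stops.
Total rows emitted: 5.

5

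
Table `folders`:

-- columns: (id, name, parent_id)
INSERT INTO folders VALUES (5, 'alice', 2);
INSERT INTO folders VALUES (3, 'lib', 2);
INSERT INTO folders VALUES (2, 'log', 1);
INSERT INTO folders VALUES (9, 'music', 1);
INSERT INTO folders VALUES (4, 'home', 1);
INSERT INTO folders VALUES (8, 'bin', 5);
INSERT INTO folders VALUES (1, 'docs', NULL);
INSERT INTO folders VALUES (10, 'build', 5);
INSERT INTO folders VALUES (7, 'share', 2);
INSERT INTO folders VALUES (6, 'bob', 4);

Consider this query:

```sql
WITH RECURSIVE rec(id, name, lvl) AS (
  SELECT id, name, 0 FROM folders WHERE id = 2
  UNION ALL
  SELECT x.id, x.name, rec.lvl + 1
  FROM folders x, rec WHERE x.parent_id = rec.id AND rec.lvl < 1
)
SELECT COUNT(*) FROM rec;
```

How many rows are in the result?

4

Base: id=2 (log) at lvl 0.
Iteration 1: rows with parent_id in {2} -> lib (id 3, lvl 1), alice (id 5, lvl 1), share (id 7, lvl 1).
Iteration 2: lvl < 1 fails for all current rows; recursion stops.
Total rows emitted: 4.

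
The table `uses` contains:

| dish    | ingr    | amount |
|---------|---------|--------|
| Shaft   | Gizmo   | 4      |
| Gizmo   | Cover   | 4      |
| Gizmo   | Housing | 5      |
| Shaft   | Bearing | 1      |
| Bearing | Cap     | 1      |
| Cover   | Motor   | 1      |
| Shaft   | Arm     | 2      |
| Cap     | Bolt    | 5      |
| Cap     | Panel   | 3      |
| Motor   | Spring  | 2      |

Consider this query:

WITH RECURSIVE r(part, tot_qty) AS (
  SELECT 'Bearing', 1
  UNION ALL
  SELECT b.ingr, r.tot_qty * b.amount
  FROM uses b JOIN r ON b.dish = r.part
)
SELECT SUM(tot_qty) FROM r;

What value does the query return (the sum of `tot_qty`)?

10

Base: (Bearing, tot_qty=1).
Iteration 1: components of {Bearing} -> Cap = 1*1 = 1.
Iteration 2: components of {Cap} -> Bolt = 1*5 = 5, Panel = 1*3 = 3.
Iteration 3: no further components; recursion stops.
SUM(tot_qty) = 1 + 1 + 5 + 3 = 10.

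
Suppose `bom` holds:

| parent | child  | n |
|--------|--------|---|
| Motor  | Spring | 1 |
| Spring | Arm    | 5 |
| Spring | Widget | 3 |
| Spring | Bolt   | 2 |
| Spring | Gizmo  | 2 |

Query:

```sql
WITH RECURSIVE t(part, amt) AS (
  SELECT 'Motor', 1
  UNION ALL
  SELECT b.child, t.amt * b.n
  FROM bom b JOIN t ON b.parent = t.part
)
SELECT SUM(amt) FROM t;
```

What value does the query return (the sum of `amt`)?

14

Base: (Motor, amt=1).
Iteration 1: components of {Motor} -> Spring = 1*1 = 1.
Iteration 2: components of {Spring} -> Arm = 1*5 = 5, Bolt = 1*2 = 2, Gizmo = 1*2 = 2, Widget = 1*3 = 3.
Iteration 3: no further components; recursion stops.
SUM(amt) = 1 + 1 + 5 + 3 + 2 + 2 = 14.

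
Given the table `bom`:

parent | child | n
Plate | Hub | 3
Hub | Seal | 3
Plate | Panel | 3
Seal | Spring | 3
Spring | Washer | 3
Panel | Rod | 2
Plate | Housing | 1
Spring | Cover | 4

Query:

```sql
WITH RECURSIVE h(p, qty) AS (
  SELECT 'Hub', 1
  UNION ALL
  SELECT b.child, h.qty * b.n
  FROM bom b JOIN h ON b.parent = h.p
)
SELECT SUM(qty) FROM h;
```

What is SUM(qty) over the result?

Base: (Hub, qty=1).
Iteration 1: components of {Hub} -> Seal = 1*3 = 3.
Iteration 2: components of {Seal} -> Spring = 3*3 = 9.
Iteration 3: components of {Spring} -> Cover = 9*4 = 36, Washer = 9*3 = 27.
Iteration 4: no further components; recursion stops.
SUM(qty) = 1 + 3 + 9 + 27 + 36 = 76.

76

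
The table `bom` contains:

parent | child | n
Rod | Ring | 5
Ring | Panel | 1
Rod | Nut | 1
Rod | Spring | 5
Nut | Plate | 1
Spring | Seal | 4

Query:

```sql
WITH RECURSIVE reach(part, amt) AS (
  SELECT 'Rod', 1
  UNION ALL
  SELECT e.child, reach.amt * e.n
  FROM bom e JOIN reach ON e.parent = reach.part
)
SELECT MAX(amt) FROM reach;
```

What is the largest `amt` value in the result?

20

Base: (Rod, amt=1).
Iteration 1: components of {Rod} -> Nut = 1*1 = 1, Ring = 1*5 = 5, Spring = 1*5 = 5.
Iteration 2: components of {Nut,Ring,Spring} -> Panel = 5*1 = 5, Plate = 1*1 = 1, Seal = 5*4 = 20.
Iteration 3: no further components; recursion stops.
amt values: 1, 5, 1, 5, 5, 1, 20; the maximum is 20.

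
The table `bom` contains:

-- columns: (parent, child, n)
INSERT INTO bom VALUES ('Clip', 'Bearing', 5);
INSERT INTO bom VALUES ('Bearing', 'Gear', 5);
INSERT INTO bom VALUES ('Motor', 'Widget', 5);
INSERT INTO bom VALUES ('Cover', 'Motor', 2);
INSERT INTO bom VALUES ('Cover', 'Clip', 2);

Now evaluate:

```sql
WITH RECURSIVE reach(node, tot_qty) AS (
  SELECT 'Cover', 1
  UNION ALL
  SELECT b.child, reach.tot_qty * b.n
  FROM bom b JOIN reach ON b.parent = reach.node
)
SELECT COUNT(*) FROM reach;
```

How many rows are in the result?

6

Base: (Cover, tot_qty=1).
Iteration 1: components of {Cover} -> Clip = 1*2 = 2, Motor = 1*2 = 2.
Iteration 2: components of {Clip,Motor} -> Bearing = 2*5 = 10, Widget = 2*5 = 10.
Iteration 3: components of {Bearing,Widget} -> Gear = 10*5 = 50.
Iteration 4: no further components; recursion stops.
Total rows emitted: 6.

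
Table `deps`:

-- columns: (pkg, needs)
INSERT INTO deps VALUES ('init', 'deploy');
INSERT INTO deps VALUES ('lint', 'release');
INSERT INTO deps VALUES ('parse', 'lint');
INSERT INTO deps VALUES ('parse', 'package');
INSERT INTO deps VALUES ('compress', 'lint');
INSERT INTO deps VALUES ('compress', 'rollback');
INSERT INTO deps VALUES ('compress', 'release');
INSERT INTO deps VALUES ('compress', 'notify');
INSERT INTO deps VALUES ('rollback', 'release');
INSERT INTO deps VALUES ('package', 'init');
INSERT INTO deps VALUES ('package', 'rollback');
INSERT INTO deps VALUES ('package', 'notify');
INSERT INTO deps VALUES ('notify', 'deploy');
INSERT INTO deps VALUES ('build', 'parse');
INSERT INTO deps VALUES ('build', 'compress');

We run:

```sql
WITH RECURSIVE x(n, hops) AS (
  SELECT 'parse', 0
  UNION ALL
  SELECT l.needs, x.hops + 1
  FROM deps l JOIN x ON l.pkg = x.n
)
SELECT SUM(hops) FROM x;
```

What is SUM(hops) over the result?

Base: (parse, hops=0).
Iteration 1: edges from {parse} -> (lint, hops=1), (package, hops=1).
Iteration 2: edges from {lint,package} -> (init, hops=2), (notify, hops=2), (release, hops=2), (rollback, hops=2).
Iteration 3: edges from {init,notify,release,rollback} -> (deploy, hops=3) x2, (release, hops=3). [UNION ALL keeps all 3 new rows, including repeats]
Iteration 4: no outgoing edges from {deploy,release}; recursion stops.
SUM(hops) = 0 + 1 + 1 + 2 + 2 + 2 + 2 + 3 + 3 + 3 = 19.

19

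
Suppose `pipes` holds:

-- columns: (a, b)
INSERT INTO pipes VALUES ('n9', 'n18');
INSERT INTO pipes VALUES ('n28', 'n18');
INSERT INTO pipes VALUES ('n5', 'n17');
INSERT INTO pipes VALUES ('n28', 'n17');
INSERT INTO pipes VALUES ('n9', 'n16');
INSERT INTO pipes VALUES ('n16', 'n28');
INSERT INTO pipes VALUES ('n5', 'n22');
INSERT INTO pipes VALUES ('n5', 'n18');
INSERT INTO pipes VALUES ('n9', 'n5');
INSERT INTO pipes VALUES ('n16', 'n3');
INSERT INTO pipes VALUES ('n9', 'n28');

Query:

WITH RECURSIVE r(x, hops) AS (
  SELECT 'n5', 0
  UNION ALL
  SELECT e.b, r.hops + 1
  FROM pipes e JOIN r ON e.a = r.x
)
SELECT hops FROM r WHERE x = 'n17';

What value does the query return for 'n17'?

Base: (n5, hops=0).
Iteration 1: edges from {n5} -> (n17, hops=1), (n18, hops=1), (n22, hops=1).
Iteration 2: no outgoing edges from {n17,n18,n22}; recursion stops.

1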